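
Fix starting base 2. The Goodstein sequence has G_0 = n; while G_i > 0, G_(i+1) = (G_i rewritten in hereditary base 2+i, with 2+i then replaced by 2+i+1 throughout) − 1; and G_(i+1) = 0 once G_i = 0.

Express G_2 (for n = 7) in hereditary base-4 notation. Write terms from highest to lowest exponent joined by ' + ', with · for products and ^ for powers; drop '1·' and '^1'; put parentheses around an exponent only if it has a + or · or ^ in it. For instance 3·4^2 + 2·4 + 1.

4^4 + 3

[0] 7 ≡ 2^2 + 2 + 1 (base 2). Lift 3: 31. −1: 30.
[1] 30 ≡ 3^3 + 3 (base 3). Lift 4: 260. −1: 259.
[2] 259 ≡ 4^4 + 3 (base 4). Lift 5: 3128. −1: 3127.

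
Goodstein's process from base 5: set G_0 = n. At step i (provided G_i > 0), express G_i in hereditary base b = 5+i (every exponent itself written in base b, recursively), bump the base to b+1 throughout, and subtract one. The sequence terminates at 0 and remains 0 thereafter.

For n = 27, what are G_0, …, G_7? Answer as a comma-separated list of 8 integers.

27, 37, 49, 63, 69, 75, 81, 87

[0] 27 ≡ 5^2 + 2 (base 5). Lift 6: 38. −1: 37.
[1] 37 ≡ 6^2 + 1 (base 6). Lift 7: 50. −1: 49.
[2] 49 ≡ 7^2 (base 7). Lift 8: 64. −1: 63.
[3] 63 ≡ 7·8 + 7 (base 8). Lift 9: 70. −1: 69.
[4] 69 ≡ 7·9 + 6 (base 9). Lift 10: 76. −1: 75.
[5] 75 ≡ 7·10 + 5 (base 10). Lift 11: 82. −1: 81.
[6] 81 ≡ 7·11 + 4 (base 11). Lift 12: 88. −1: 87.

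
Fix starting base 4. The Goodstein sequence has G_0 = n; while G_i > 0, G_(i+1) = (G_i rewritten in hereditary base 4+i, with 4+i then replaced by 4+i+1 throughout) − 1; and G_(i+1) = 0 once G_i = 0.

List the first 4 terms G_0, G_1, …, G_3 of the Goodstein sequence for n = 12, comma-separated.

G_0=12  [base 4] 3·4  →[4↦5]→  3·5 = 15  −1 ⇒ G_1=14
G_1=14  [base 5] 2·5 + 4  →[5↦6]→  2·6 + 4 = 16  −1 ⇒ G_2=15
G_2=15  [base 6] 2·6 + 3  →[6↦7]→  2·7 + 3 = 17  −1 ⇒ G_3=16

12, 14, 15, 16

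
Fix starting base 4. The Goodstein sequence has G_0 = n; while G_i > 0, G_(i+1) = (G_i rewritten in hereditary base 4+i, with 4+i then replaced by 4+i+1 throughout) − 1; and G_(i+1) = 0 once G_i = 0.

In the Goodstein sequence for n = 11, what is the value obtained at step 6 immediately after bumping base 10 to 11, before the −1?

base 4: 11 = 2·4 + 3; at 5: 2·5 + 3 = 13; next = 12
base 5: 12 = 2·5 + 2; at 6: 2·6 + 2 = 14; next = 13
base 6: 13 = 2·6 + 1; at 7: 2·7 + 1 = 15; next = 14
base 7: 14 = 2·7; at 8: 2·8 = 16; next = 15
base 8: 15 = 8 + 7; at 9: 9 + 7 = 16; next = 15
base 9: 15 = 9 + 6; at 10: 10 + 6 = 16; next = 15
base 10: 15 = 10 + 5; at 11: 11 + 5 = 16; next = 15

16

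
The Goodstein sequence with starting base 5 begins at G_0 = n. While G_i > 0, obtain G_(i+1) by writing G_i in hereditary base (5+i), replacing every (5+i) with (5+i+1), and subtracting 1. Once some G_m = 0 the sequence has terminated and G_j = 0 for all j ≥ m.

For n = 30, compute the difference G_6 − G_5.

G_0=30  [base 5] 5^2 + 5  →[5↦6]→  6^2 + 6 = 42  −1 ⇒ G_1=41
G_1=41  [base 6] 6^2 + 5  →[6↦7]→  7^2 + 5 = 54  −1 ⇒ G_2=53
G_2=53  [base 7] 7^2 + 4  →[7↦8]→  8^2 + 4 = 68  −1 ⇒ G_3=67
G_3=67  [base 8] 8^2 + 3  →[8↦9]→  9^2 + 3 = 84  −1 ⇒ G_4=83
G_4=83  [base 9] 9^2 + 2  →[9↦10]→  10^2 + 2 = 102  −1 ⇒ G_5=101
G_5=101  [base 10] 10^2 + 1  →[10↦11]→  11^2 + 1 = 122  −1 ⇒ G_6=121

20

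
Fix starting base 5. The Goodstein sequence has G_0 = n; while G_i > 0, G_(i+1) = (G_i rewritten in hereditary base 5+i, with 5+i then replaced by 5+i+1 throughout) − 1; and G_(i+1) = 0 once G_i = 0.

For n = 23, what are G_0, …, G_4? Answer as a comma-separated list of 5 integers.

23 —HB5→ 4·5 + 3 —bump→ 4·6 + 3 = 27 —(−1)→ 26
26 —HB6→ 4·6 + 2 —bump→ 4·7 + 2 = 30 —(−1)→ 29
29 —HB7→ 4·7 + 1 —bump→ 4·8 + 1 = 33 —(−1)→ 32
32 —HB8→ 4·8 —bump→ 4·9 = 36 —(−1)→ 35

23, 26, 29, 32, 35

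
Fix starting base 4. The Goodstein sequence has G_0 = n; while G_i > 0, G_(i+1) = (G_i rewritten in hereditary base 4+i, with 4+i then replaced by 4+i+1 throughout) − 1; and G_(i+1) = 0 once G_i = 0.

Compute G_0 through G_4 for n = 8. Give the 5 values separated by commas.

G_0 = 8. HB_4(8) = 2·4. Bump = 10. G_1 = 9.
G_1 = 9. HB_5(9) = 5 + 4. Bump = 10. G_2 = 9.
G_2 = 9. HB_6(9) = 6 + 3. Bump = 10. G_3 = 9.
G_3 = 9. HB_7(9) = 7 + 2. Bump = 10. G_4 = 9.

8, 9, 9, 9, 9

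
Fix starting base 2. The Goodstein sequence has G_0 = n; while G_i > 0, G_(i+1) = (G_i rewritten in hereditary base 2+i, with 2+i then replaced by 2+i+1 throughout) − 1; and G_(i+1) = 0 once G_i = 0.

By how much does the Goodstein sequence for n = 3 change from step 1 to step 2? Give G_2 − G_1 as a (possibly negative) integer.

0

G_0=3  [base 2] 2 + 1  →[2↦3]→  3 + 1 = 4  −1 ⇒ G_1=3
G_1=3  [base 3] 3  →[3↦4]→  4 = 4  −1 ⇒ G_2=3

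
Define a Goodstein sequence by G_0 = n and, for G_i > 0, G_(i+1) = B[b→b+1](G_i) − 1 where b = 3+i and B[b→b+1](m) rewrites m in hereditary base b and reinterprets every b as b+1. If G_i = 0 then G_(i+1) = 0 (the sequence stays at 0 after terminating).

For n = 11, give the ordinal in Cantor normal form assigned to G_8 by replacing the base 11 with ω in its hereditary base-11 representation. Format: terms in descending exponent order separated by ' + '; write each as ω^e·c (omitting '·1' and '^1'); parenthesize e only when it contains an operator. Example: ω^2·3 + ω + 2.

i=0: 11 = 3^2 + 2 (b=3); 3→4: 4^2 + 2 = 18; 18−1 = 17
i=1: 17 = 4^2 + 1 (b=4); 4→5: 5^2 + 1 = 26; 26−1 = 25
i=2: 25 = 5^2 (b=5); 5→6: 6^2 = 36; 36−1 = 35
i=3: 35 = 5·6 + 5 (b=6); 6→7: 5·7 + 5 = 40; 40−1 = 39
i=4: 39 = 5·7 + 4 (b=7); 7→8: 5·8 + 4 = 44; 44−1 = 43
i=5: 43 = 5·8 + 3 (b=8); 8→9: 5·9 + 3 = 48; 48−1 = 47
i=6: 47 = 5·9 + 2 (b=9); 9→10: 5·10 + 2 = 52; 52−1 = 51
i=7: 51 = 5·10 + 1 (b=10); 10→11: 5·11 + 1 = 56; 56−1 = 55

ω·5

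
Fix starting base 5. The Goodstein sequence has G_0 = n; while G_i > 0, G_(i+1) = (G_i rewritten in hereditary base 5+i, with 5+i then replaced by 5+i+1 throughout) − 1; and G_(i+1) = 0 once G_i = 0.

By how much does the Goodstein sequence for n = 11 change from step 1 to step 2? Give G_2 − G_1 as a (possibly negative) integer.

1

(0) 11|_5 = 2·5 + 1 ↦ 2·6 + 1|_6 = 13 ⇒ 12
(1) 12|_6 = 2·6 ↦ 2·7|_7 = 14 ⇒ 13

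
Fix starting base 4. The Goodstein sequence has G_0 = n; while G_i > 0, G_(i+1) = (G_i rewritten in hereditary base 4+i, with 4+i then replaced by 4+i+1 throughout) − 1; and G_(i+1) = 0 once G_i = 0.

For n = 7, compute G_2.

step 0: 7 = 4 + 3; sub 5 for 4: 5 + 3; = 8; G_1 = 8−1 = 7
step 1: 7 = 5 + 2; sub 6 for 5: 6 + 2; = 8; G_2 = 8−1 = 7
step 2: 7 = 6 + 1; sub 7 for 6: 7 + 1; = 8; G_3 = 8−1 = 7

7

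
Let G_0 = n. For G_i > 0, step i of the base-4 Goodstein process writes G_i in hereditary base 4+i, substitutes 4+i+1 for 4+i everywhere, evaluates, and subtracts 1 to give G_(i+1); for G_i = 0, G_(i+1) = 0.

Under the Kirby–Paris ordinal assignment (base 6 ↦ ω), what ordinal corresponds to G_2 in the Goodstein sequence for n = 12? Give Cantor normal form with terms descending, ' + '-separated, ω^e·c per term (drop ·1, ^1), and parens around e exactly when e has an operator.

ω·2 + 3

base 4: 12 = 3·4; at 5: 3·5 = 15; next = 14
base 5: 14 = 2·5 + 4; at 6: 2·6 + 4 = 16; next = 15
base 6: 15 = 2·6 + 3; at 7: 2·7 + 3 = 17; next = 16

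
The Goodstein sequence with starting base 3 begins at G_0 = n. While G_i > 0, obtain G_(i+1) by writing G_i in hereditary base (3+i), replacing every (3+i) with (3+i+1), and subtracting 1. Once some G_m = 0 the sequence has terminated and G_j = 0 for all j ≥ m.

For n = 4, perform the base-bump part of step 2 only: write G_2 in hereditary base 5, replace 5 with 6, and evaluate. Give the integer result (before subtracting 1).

4

4 —HB3→ 3 + 1 —bump→ 4 + 1 = 5 —(−1)→ 4
4 —HB4→ 4 —bump→ 5 = 5 —(−1)→ 4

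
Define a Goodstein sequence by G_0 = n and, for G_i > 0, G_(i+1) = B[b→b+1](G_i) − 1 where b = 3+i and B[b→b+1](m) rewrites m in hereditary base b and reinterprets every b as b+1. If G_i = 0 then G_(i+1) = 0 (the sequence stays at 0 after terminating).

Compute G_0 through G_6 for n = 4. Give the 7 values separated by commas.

step 0: 4 = 3 + 1; sub 4 for 3: 4 + 1; = 5; G_1 = 5−1 = 4
step 1: 4 = 4; sub 5 for 4: 5; = 5; G_2 = 5−1 = 4
step 2: 4 = 4; sub 6 for 5: 4; = 4; G_3 = 4−1 = 3
step 3: 3 = 3; sub 7 for 6: 3; = 3; G_4 = 3−1 = 2
step 4: 2 = 2; sub 8 for 7: 2; = 2; G_5 = 2−1 = 1
step 5: 1 = 1; sub 9 for 8: 1; = 1; G_6 = 1−1 = 0

4, 4, 4, 3, 2, 1, 0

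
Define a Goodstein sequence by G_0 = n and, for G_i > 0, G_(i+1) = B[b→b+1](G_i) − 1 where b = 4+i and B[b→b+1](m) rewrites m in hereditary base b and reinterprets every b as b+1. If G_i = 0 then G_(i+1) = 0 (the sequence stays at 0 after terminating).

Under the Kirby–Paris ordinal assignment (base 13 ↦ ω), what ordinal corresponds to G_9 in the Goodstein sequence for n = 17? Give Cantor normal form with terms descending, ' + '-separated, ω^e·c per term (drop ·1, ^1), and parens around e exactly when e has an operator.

ω·4 + 10

G_0=17  [base 4] 4^2 + 1  →[4↦5]→  5^2 + 1 = 26  −1 ⇒ G_1=25
G_1=25  [base 5] 5^2  →[5↦6]→  6^2 = 36  −1 ⇒ G_2=35
G_2=35  [base 6] 5·6 + 5  →[6↦7]→  5·7 + 5 = 40  −1 ⇒ G_3=39
G_3=39  [base 7] 5·7 + 4  →[7↦8]→  5·8 + 4 = 44  −1 ⇒ G_4=43
G_4=43  [base 8] 5·8 + 3  →[8↦9]→  5·9 + 3 = 48  −1 ⇒ G_5=47
G_5=47  [base 9] 5·9 + 2  →[9↦10]→  5·10 + 2 = 52  −1 ⇒ G_6=51
G_6=51  [base 10] 5·10 + 1  →[10↦11]→  5·11 + 1 = 56  −1 ⇒ G_7=55
G_7=55  [base 11] 5·11  →[11↦12]→  5·12 = 60  −1 ⇒ G_8=59
G_8=59  [base 12] 4·12 + 11  →[12↦13]→  4·13 + 11 = 63  −1 ⇒ G_9=62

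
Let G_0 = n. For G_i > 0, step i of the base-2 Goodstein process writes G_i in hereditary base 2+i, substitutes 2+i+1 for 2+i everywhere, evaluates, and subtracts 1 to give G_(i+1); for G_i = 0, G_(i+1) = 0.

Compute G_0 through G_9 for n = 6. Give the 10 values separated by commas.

6, 29, 257, 3125, 46655, 98039, 187243, 332147, 555551, 885775

G_0=6  [base 2] 2^2 + 2  →[2↦3]→  3^3 + 3 = 30  −1 ⇒ G_1=29
G_1=29  [base 3] 3^3 + 2  →[3↦4]→  4^4 + 2 = 258  −1 ⇒ G_2=257
G_2=257  [base 4] 4^4 + 1  →[4↦5]→  5^5 + 1 = 3126  −1 ⇒ G_3=3125
G_3=3125  [base 5] 5^5  →[5↦6]→  6^6 = 46656  −1 ⇒ G_4=46655
G_4=46655  [base 6] 5·6^5 + 5·6^4 + 5·6^3 + 5·6^2 + 5·6 + 5  →[6↦7]→  5·7^5 + 5·7^4 + 5·7^3 + 5·7^2 + 5·7 + 5 = 98040  −1 ⇒ G_5=98039
G_5=98039  [base 7] 5·7^5 + 5·7^4 + 5·7^3 + 5·7^2 + 5·7 + 4  →[7↦8]→  5·8^5 + 5·8^4 + 5·8^3 + 5·8^2 + 5·8 + 4 = 187244  −1 ⇒ G_6=187243
G_6=187243  [base 8] 5·8^5 + 5·8^4 + 5·8^3 + 5·8^2 + 5·8 + 3  →[8↦9]→  5·9^5 + 5·9^4 + 5·9^3 + 5·9^2 + 5·9 + 3 = 332148  −1 ⇒ G_7=332147
G_7=332147  [base 9] 5·9^5 + 5·9^4 + 5·9^3 + 5·9^2 + 5·9 + 2  →[9↦10]→  5·10^5 + 5·10^4 + 5·10^3 + 5·10^2 + 5·10 + 2 = 555552  −1 ⇒ G_8=555551
G_8=555551  [base 10] 5·10^5 + 5·10^4 + 5·10^3 + 5·10^2 + 5·10 + 1  →[10↦11]→  5·11^5 + 5·11^4 + 5·11^3 + 5·11^2 + 5·11 + 1 = 885776  −1 ⇒ G_9=885775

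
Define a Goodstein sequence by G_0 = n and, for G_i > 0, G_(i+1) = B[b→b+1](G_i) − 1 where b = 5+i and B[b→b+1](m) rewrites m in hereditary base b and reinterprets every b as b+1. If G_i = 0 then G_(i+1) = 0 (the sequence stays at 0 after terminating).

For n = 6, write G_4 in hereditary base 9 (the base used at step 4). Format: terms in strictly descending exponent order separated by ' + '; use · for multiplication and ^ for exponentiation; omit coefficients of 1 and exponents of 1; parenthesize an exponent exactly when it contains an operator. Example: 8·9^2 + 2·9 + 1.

4

(0) 6|_5 = 5 + 1 ↦ 6 + 1|_6 = 7 ⇒ 6
(1) 6|_6 = 6 ↦ 7|_7 = 7 ⇒ 6
(2) 6|_7 = 6 ↦ 6|_8 = 6 ⇒ 5
(3) 5|_8 = 5 ↦ 5|_9 = 5 ⇒ 4
(4) 4|_9 = 4 ↦ 4|_10 = 4 ⇒ 3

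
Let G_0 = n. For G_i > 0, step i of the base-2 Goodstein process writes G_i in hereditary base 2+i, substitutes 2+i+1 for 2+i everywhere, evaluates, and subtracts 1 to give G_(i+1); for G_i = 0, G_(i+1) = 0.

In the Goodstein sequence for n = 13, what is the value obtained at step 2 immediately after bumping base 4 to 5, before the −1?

G_0=13  [base 2] 2^(2 + 1) + 2^2 + 1  →[2↦3]→  3^(3 + 1) + 3^3 + 1 = 109  −1 ⇒ G_1=108
G_1=108  [base 3] 3^(3 + 1) + 3^3  →[3↦4]→  4^(4 + 1) + 4^4 = 1280  −1 ⇒ G_2=1279
G_2=1279  [base 4] 4^(4 + 1) + 3·4^3 + 3·4^2 + 3·4 + 3  →[4↦5]→  5^(5 + 1) + 3·5^3 + 3·5^2 + 3·5 + 3 = 16093  −1 ⇒ G_3=16092

16093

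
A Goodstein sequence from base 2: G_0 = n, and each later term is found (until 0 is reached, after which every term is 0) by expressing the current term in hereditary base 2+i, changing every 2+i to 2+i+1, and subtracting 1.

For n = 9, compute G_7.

1162263921

(0) 9|_2 = 2^(2 + 1) + 1 ↦ 3^(3 + 1) + 1|_3 = 82 ⇒ 81
(1) 81|_3 = 3^(3 + 1) ↦ 4^(4 + 1)|_4 = 1024 ⇒ 1023
(2) 1023|_4 = 3·4^4 + 3·4^3 + 3·4^2 + 3·4 + 3 ↦ 3·5^5 + 3·5^3 + 3·5^2 + 3·5 + 3|_5 = 9843 ⇒ 9842
(3) 9842|_5 = 3·5^5 + 3·5^3 + 3·5^2 + 3·5 + 2 ↦ 3·6^6 + 3·6^3 + 3·6^2 + 3·6 + 2|_6 = 140744 ⇒ 140743
(4) 140743|_6 = 3·6^6 + 3·6^3 + 3·6^2 + 3·6 + 1 ↦ 3·7^7 + 3·7^3 + 3·7^2 + 3·7 + 1|_7 = 2471827 ⇒ 2471826
(5) 2471826|_7 = 3·7^7 + 3·7^3 + 3·7^2 + 3·7 ↦ 3·8^8 + 3·8^3 + 3·8^2 + 3·8|_8 = 50333400 ⇒ 50333399
(6) 50333399|_8 = 3·8^8 + 3·8^3 + 3·8^2 + 2·8 + 7 ↦ 3·9^9 + 3·9^3 + 3·9^2 + 2·9 + 7|_9 = 1162263922 ⇒ 1162263921
(7) 1162263921|_9 = 3·9^9 + 3·9^3 + 3·9^2 + 2·9 + 6 ↦ 3·10^10 + 3·10^3 + 3·10^2 + 2·10 + 6|_10 = 30000003326 ⇒ 30000003325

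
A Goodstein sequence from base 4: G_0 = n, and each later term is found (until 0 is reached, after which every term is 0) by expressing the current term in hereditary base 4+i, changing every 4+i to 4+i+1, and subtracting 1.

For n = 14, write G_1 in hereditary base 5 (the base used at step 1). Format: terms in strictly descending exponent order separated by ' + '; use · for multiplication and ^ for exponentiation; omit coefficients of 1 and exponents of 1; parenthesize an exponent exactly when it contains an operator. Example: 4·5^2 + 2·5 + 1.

G_0 = 14. HB_4(14) = 3·4 + 2. Bump = 17. G_1 = 16.
G_1 = 16. HB_5(16) = 3·5 + 1. Bump = 19. G_2 = 18.

3·5 + 1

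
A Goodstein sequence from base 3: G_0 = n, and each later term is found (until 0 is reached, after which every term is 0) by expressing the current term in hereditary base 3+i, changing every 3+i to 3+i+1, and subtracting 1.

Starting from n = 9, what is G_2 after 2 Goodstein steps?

i=0: 9 = 3^2 (b=3); 3→4: 4^2 = 16; 16−1 = 15
i=1: 15 = 3·4 + 3 (b=4); 4→5: 3·5 + 3 = 18; 18−1 = 17
i=2: 17 = 3·5 + 2 (b=5); 5→6: 3·6 + 2 = 20; 20−1 = 19

17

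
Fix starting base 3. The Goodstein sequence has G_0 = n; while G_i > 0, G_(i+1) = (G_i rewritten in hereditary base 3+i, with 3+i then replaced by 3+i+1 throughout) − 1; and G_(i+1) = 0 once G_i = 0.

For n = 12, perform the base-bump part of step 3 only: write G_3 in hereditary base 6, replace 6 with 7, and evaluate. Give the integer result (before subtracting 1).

50

[0] 12 ≡ 3^2 + 3 (base 3). Lift 4: 20. −1: 19.
[1] 19 ≡ 4^2 + 3 (base 4). Lift 5: 28. −1: 27.
[2] 27 ≡ 5^2 + 2 (base 5). Lift 6: 38. −1: 37.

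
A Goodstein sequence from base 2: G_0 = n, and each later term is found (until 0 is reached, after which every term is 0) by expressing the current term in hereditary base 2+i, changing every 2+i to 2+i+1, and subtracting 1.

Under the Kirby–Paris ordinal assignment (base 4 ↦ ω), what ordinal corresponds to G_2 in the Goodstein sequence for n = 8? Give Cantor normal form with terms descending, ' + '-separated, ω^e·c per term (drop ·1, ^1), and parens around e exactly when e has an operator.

ω^ω·2 + ω^2·2 + ω·2 + 1

(0) 8|_2 = 2^(2 + 1) ↦ 3^(3 + 1)|_3 = 81 ⇒ 80
(1) 80|_3 = 2·3^3 + 2·3^2 + 2·3 + 2 ↦ 2·4^4 + 2·4^2 + 2·4 + 2|_4 = 554 ⇒ 553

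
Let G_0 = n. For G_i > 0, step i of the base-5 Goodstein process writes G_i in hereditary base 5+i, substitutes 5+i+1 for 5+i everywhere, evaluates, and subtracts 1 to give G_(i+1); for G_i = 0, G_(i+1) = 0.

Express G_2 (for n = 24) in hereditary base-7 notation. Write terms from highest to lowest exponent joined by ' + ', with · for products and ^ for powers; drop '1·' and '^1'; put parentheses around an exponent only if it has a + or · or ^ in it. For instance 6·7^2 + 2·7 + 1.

i=0: 24 = 4·5 + 4 (b=5); 5→6: 4·6 + 4 = 28; 28−1 = 27
i=1: 27 = 4·6 + 3 (b=6); 6→7: 4·7 + 3 = 31; 31−1 = 30

4·7 + 2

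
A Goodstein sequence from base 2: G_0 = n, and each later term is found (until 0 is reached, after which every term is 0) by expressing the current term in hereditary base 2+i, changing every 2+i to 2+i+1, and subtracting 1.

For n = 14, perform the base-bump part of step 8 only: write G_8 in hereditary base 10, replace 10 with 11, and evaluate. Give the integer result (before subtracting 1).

i=0: 14 = 2^(2 + 1) + 2^2 + 2 (b=2); 2→3: 3^(3 + 1) + 3^3 + 3 = 111; 111−1 = 110
i=1: 110 = 3^(3 + 1) + 3^3 + 2 (b=3); 3→4: 4^(4 + 1) + 4^4 + 2 = 1282; 1282−1 = 1281
i=2: 1281 = 4^(4 + 1) + 4^4 + 1 (b=4); 4→5: 5^(5 + 1) + 5^5 + 1 = 18751; 18751−1 = 18750
i=3: 18750 = 5^(5 + 1) + 5^5 (b=5); 5→6: 6^(6 + 1) + 6^6 = 326592; 326592−1 = 326591
i=4: 326591 = 6^(6 + 1) + 5·6^5 + 5·6^4 + 5·6^3 + 5·6^2 + 5·6 + 5 (b=6); 6→7: 7^(7 + 1) + 5·7^5 + 5·7^4 + 5·7^3 + 5·7^2 + 5·7 + 5 = 5862841; 5862841−1 = 5862840
i=5: 5862840 = 7^(7 + 1) + 5·7^5 + 5·7^4 + 5·7^3 + 5·7^2 + 5·7 + 4 (b=7); 7→8: 8^(8 + 1) + 5·8^5 + 5·8^4 + 5·8^3 + 5·8^2 + 5·8 + 4 = 134404972; 134404972−1 = 134404971
i=6: 134404971 = 8^(8 + 1) + 5·8^5 + 5·8^4 + 5·8^3 + 5·8^2 + 5·8 + 3 (b=8); 8→9: 9^(9 + 1) + 5·9^5 + 5·9^4 + 5·9^3 + 5·9^2 + 5·9 + 3 = 3487116549; 3487116549−1 = 3487116548
i=7: 3487116548 = 9^(9 + 1) + 5·9^5 + 5·9^4 + 5·9^3 + 5·9^2 + 5·9 + 2 (b=9); 9→10: 10^(10 + 1) + 5·10^5 + 5·10^4 + 5·10^3 + 5·10^2 + 5·10 + 2 = 100000555552; 100000555552−1 = 100000555551

3138429262497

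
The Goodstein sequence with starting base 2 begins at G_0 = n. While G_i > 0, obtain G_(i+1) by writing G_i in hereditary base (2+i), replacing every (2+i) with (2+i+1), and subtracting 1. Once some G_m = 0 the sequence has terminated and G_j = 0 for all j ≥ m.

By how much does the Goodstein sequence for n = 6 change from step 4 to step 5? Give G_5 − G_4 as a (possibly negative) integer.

[0] 6 ≡ 2^2 + 2 (base 2). Lift 3: 30. −1: 29.
[1] 29 ≡ 3^3 + 2 (base 3). Lift 4: 258. −1: 257.
[2] 257 ≡ 4^4 + 1 (base 4). Lift 5: 3126. −1: 3125.
[3] 3125 ≡ 5^5 (base 5). Lift 6: 46656. −1: 46655.
[4] 46655 ≡ 5·6^5 + 5·6^4 + 5·6^3 + 5·6^2 + 5·6 + 5 (base 6). Lift 7: 98040. −1: 98039.

51384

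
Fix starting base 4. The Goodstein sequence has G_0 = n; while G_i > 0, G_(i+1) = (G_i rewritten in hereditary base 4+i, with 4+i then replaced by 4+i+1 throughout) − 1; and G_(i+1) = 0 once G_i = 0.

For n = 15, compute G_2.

19

step 0: 15 = 3·4 + 3; sub 5 for 4: 3·5 + 3; = 18; G_1 = 18−1 = 17
step 1: 17 = 3·5 + 2; sub 6 for 5: 3·6 + 2; = 20; G_2 = 20−1 = 19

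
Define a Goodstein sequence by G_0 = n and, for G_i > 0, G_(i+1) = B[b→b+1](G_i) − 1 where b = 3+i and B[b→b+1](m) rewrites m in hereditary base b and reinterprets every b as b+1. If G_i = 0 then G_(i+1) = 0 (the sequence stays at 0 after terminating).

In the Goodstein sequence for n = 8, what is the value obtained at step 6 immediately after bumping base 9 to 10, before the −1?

12

i=0: 8 = 2·3 + 2 (b=3); 3→4: 2·4 + 2 = 10; 10−1 = 9
i=1: 9 = 2·4 + 1 (b=4); 4→5: 2·5 + 1 = 11; 11−1 = 10
i=2: 10 = 2·5 (b=5); 5→6: 2·6 = 12; 12−1 = 11
i=3: 11 = 6 + 5 (b=6); 6→7: 7 + 5 = 12; 12−1 = 11
i=4: 11 = 7 + 4 (b=7); 7→8: 8 + 4 = 12; 12−1 = 11
i=5: 11 = 8 + 3 (b=8); 8→9: 9 + 3 = 12; 12−1 = 11
i=6: 11 = 9 + 2 (b=9); 9→10: 10 + 2 = 12; 12−1 = 11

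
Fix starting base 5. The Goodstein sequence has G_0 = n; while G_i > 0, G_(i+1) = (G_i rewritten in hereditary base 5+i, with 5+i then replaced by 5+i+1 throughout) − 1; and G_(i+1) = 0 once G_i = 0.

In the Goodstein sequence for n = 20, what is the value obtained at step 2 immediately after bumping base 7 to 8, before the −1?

(0) 20|_5 = 4·5 ↦ 4·6|_6 = 24 ⇒ 23
(1) 23|_6 = 3·6 + 5 ↦ 3·7 + 5|_7 = 26 ⇒ 25
(2) 25|_7 = 3·7 + 4 ↦ 3·8 + 4|_8 = 28 ⇒ 27

28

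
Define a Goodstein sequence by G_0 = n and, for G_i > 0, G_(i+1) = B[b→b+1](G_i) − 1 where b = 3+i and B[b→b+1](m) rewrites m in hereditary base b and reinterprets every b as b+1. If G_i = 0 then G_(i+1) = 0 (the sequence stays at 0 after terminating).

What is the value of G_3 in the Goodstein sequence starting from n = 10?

10 —HB3→ 3^2 + 1 —bump→ 4^2 + 1 = 17 —(−1)→ 16
16 —HB4→ 4^2 —bump→ 5^2 = 25 —(−1)→ 24
24 —HB5→ 4·5 + 4 —bump→ 4·6 + 4 = 28 —(−1)→ 27

27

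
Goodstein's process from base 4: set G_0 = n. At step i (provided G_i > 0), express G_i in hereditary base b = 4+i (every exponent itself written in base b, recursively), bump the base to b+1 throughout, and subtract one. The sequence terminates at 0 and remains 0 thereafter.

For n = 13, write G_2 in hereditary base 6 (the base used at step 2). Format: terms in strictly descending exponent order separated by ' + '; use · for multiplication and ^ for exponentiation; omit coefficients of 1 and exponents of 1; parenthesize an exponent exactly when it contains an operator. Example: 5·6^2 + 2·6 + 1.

2·6 + 5

base 4: 13 = 3·4 + 1; at 5: 3·5 + 1 = 16; next = 15
base 5: 15 = 3·5; at 6: 3·6 = 18; next = 17
base 6: 17 = 2·6 + 5; at 7: 2·7 + 5 = 19; next = 18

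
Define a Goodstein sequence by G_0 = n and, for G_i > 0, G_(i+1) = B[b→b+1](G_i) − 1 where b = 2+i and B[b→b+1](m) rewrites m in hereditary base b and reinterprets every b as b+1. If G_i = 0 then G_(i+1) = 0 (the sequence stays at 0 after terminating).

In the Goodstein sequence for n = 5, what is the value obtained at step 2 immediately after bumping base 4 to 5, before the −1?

5 —HB2→ 2^2 + 1 —bump→ 3^3 + 1 = 28 —(−1)→ 27
27 —HB3→ 3^3 —bump→ 4^4 = 256 —(−1)→ 255
255 —HB4→ 3·4^3 + 3·4^2 + 3·4 + 3 —bump→ 3·5^3 + 3·5^2 + 3·5 + 3 = 468 —(−1)→ 467

468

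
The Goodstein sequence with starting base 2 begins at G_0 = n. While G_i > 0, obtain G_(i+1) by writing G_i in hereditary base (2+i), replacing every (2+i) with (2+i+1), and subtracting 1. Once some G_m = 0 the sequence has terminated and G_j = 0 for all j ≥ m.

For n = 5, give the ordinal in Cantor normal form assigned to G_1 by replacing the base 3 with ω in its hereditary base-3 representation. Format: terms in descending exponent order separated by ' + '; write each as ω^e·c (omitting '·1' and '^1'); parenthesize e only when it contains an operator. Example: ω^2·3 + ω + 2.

G_0=5  [base 2] 2^2 + 1  →[2↦3]→  3^3 + 1 = 28  −1 ⇒ G_1=27
G_1=27  [base 3] 3^3  →[3↦4]→  4^4 = 256  −1 ⇒ G_2=255

ω^ω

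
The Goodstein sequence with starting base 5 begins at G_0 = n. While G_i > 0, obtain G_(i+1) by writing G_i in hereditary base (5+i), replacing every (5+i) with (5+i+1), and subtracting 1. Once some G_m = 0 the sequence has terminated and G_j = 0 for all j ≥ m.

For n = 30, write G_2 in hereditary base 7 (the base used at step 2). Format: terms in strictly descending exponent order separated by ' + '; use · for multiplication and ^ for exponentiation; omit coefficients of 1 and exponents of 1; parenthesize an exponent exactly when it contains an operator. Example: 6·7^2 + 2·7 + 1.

7^2 + 4

G_0 = 30. HB_5(30) = 5^2 + 5. Bump = 42. G_1 = 41.
G_1 = 41. HB_6(41) = 6^2 + 5. Bump = 54. G_2 = 53.
G_2 = 53. HB_7(53) = 7^2 + 4. Bump = 68. G_3 = 67.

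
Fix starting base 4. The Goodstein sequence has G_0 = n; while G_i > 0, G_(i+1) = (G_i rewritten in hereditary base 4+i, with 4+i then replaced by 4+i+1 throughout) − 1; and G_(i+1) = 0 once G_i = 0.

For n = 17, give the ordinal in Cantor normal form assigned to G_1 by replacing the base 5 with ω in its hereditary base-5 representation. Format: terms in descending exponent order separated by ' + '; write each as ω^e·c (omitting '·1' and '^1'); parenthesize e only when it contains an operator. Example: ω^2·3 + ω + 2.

ω^2

G_0=17  [base 4] 4^2 + 1  →[4↦5]→  5^2 + 1 = 26  −1 ⇒ G_1=25
G_1=25  [base 5] 5^2  →[5↦6]→  6^2 = 36  −1 ⇒ G_2=35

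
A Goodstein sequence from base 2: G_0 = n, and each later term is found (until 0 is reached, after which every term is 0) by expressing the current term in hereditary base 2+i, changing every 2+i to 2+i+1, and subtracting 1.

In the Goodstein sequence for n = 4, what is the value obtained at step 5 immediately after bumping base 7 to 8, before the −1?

140

G_0 = 4. HB_2(4) = 2^2. Bump = 27. G_1 = 26.
G_1 = 26. HB_3(26) = 2·3^2 + 2·3 + 2. Bump = 42. G_2 = 41.
G_2 = 41. HB_4(41) = 2·4^2 + 2·4 + 1. Bump = 61. G_3 = 60.
G_3 = 60. HB_5(60) = 2·5^2 + 2·5. Bump = 84. G_4 = 83.
G_4 = 83. HB_6(83) = 2·6^2 + 6 + 5. Bump = 110. G_5 = 109.
G_5 = 109. HB_7(109) = 2·7^2 + 7 + 4. Bump = 140. G_6 = 139.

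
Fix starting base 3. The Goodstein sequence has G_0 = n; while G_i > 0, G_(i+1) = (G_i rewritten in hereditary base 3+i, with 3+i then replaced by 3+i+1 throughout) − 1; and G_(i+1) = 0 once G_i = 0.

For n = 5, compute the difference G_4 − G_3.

-1

base 3: 5 = 3 + 2; at 4: 4 + 2 = 6; next = 5
base 4: 5 = 4 + 1; at 5: 5 + 1 = 6; next = 5
base 5: 5 = 5; at 6: 6 = 6; next = 5
base 6: 5 = 5; at 7: 5 = 5; next = 4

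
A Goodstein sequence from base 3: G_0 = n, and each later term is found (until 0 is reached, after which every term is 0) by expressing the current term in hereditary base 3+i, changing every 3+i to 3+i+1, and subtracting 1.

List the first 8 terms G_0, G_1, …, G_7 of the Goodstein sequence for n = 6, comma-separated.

step 0: 6 = 2·3; sub 4 for 3: 2·4; = 8; G_1 = 8−1 = 7
step 1: 7 = 4 + 3; sub 5 for 4: 5 + 3; = 8; G_2 = 8−1 = 7
step 2: 7 = 5 + 2; sub 6 for 5: 6 + 2; = 8; G_3 = 8−1 = 7
step 3: 7 = 6 + 1; sub 7 for 6: 7 + 1; = 8; G_4 = 8−1 = 7
step 4: 7 = 7; sub 8 for 7: 8; = 8; G_5 = 8−1 = 7
step 5: 7 = 7; sub 9 for 8: 7; = 7; G_6 = 7−1 = 6
step 6: 6 = 6; sub 10 for 9: 6; = 6; G_7 = 6−1 = 5

6, 7, 7, 7, 7, 7, 6, 5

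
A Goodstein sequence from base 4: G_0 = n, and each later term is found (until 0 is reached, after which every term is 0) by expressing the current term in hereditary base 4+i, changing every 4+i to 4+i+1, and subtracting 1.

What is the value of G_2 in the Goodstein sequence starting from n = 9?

11

9 —HB4→ 2·4 + 1 —bump→ 2·5 + 1 = 11 —(−1)→ 10
10 —HB5→ 2·5 —bump→ 2·6 = 12 —(−1)→ 11
11 —HB6→ 6 + 5 —bump→ 7 + 5 = 12 —(−1)→ 11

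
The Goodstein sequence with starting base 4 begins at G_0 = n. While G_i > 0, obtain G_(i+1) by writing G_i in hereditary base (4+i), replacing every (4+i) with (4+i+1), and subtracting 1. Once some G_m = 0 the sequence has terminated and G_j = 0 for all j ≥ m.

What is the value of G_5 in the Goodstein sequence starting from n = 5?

2

5 —HB4→ 4 + 1 —bump→ 5 + 1 = 6 —(−1)→ 5
5 —HB5→ 5 —bump→ 6 = 6 —(−1)→ 5
5 —HB6→ 5 —bump→ 5 = 5 —(−1)→ 4
4 —HB7→ 4 —bump→ 4 = 4 —(−1)→ 3
3 —HB8→ 3 —bump→ 3 = 3 —(−1)→ 2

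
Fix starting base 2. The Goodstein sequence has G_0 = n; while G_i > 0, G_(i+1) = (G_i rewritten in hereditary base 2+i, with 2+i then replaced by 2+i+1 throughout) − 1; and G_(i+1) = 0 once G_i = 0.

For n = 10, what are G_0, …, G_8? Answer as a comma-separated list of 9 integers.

10, 83, 1025, 15625, 279935, 4215754, 84073323, 1937434592, 50000555551

[0] 10 ≡ 2^(2 + 1) + 2 (base 2). Lift 3: 84. −1: 83.
[1] 83 ≡ 3^(3 + 1) + 2 (base 3). Lift 4: 1026. −1: 1025.
[2] 1025 ≡ 4^(4 + 1) + 1 (base 4). Lift 5: 15626. −1: 15625.
[3] 15625 ≡ 5^(5 + 1) (base 5). Lift 6: 279936. −1: 279935.
[4] 279935 ≡ 5·6^6 + 5·6^5 + 5·6^4 + 5·6^3 + 5·6^2 + 5·6 + 5 (base 6). Lift 7: 4215755. −1: 4215754.
[5] 4215754 ≡ 5·7^7 + 5·7^5 + 5·7^4 + 5·7^3 + 5·7^2 + 5·7 + 4 (base 7). Lift 8: 84073324. −1: 84073323.
[6] 84073323 ≡ 5·8^8 + 5·8^5 + 5·8^4 + 5·8^3 + 5·8^2 + 5·8 + 3 (base 8). Lift 9: 1937434593. −1: 1937434592.
[7] 1937434592 ≡ 5·9^9 + 5·9^5 + 5·9^4 + 5·9^3 + 5·9^2 + 5·9 + 2 (base 9). Lift 10: 50000555552. −1: 50000555551.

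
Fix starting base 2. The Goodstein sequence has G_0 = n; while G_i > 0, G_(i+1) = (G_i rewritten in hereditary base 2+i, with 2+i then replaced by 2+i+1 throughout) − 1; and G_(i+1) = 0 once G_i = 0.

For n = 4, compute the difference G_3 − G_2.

i=0: 4 = 2^2 (b=2); 2→3: 3^3 = 27; 27−1 = 26
i=1: 26 = 2·3^2 + 2·3 + 2 (b=3); 3→4: 2·4^2 + 2·4 + 2 = 42; 42−1 = 41
i=2: 41 = 2·4^2 + 2·4 + 1 (b=4); 4→5: 2·5^2 + 2·5 + 1 = 61; 61−1 = 60

19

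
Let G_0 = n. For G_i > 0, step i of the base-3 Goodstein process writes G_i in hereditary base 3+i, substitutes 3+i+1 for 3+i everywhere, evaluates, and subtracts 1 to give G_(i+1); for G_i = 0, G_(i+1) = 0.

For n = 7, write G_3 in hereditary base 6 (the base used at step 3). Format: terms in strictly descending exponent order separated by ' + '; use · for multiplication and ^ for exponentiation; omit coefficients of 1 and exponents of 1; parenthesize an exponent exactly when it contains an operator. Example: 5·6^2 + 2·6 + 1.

base 3: 7 = 2·3 + 1; at 4: 2·4 + 1 = 9; next = 8
base 4: 8 = 2·4; at 5: 2·5 = 10; next = 9
base 5: 9 = 5 + 4; at 6: 6 + 4 = 10; next = 9
base 6: 9 = 6 + 3; at 7: 7 + 3 = 10; next = 9

6 + 3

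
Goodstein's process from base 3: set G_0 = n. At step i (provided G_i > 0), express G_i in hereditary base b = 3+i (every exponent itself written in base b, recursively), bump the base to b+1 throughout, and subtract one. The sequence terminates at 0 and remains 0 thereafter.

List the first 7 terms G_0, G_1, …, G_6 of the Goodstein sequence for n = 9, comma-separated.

[0] 9 ≡ 3^2 (base 3). Lift 4: 16. −1: 15.
[1] 15 ≡ 3·4 + 3 (base 4). Lift 5: 18. −1: 17.
[2] 17 ≡ 3·5 + 2 (base 5). Lift 6: 20. −1: 19.
[3] 19 ≡ 3·6 + 1 (base 6). Lift 7: 22. −1: 21.
[4] 21 ≡ 3·7 (base 7). Lift 8: 24. −1: 23.
[5] 23 ≡ 2·8 + 7 (base 8). Lift 9: 25. −1: 24.

9, 15, 17, 19, 21, 23, 24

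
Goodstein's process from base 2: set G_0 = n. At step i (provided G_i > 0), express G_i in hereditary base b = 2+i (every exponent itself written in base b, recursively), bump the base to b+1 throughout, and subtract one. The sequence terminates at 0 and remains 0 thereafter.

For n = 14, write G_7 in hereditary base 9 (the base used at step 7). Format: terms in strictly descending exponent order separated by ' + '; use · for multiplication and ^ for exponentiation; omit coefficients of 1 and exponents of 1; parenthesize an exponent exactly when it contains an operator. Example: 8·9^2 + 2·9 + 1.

[0] 14 ≡ 2^(2 + 1) + 2^2 + 2 (base 2). Lift 3: 111. −1: 110.
[1] 110 ≡ 3^(3 + 1) + 3^3 + 2 (base 3). Lift 4: 1282. −1: 1281.
[2] 1281 ≡ 4^(4 + 1) + 4^4 + 1 (base 4). Lift 5: 18751. −1: 18750.
[3] 18750 ≡ 5^(5 + 1) + 5^5 (base 5). Lift 6: 326592. −1: 326591.
[4] 326591 ≡ 6^(6 + 1) + 5·6^5 + 5·6^4 + 5·6^3 + 5·6^2 + 5·6 + 5 (base 6). Lift 7: 5862841. −1: 5862840.
[5] 5862840 ≡ 7^(7 + 1) + 5·7^5 + 5·7^4 + 5·7^3 + 5·7^2 + 5·7 + 4 (base 7). Lift 8: 134404972. −1: 134404971.
[6] 134404971 ≡ 8^(8 + 1) + 5·8^5 + 5·8^4 + 5·8^3 + 5·8^2 + 5·8 + 3 (base 8). Lift 9: 3487116549. −1: 3487116548.

9^(9 + 1) + 5·9^5 + 5·9^4 + 5·9^3 + 5·9^2 + 5·9 + 2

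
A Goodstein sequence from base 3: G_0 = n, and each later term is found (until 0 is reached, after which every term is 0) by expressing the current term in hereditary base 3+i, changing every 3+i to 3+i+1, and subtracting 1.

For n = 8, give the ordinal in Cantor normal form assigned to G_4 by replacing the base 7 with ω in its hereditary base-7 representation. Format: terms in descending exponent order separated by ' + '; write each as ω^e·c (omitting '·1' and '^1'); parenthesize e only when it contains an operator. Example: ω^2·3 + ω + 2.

ω + 4

i=0: 8 = 2·3 + 2 (b=3); 3→4: 2·4 + 2 = 10; 10−1 = 9
i=1: 9 = 2·4 + 1 (b=4); 4→5: 2·5 + 1 = 11; 11−1 = 10
i=2: 10 = 2·5 (b=5); 5→6: 2·6 = 12; 12−1 = 11
i=3: 11 = 6 + 5 (b=6); 6→7: 7 + 5 = 12; 12−1 = 11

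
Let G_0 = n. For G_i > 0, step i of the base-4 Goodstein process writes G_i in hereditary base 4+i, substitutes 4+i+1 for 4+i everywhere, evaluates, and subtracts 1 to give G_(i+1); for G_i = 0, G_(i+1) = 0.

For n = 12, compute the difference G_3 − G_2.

1

12 —HB4→ 3·4 —bump→ 3·5 = 15 —(−1)→ 14
14 —HB5→ 2·5 + 4 —bump→ 2·6 + 4 = 16 —(−1)→ 15
15 —HB6→ 2·6 + 3 —bump→ 2·7 + 3 = 17 —(−1)→ 16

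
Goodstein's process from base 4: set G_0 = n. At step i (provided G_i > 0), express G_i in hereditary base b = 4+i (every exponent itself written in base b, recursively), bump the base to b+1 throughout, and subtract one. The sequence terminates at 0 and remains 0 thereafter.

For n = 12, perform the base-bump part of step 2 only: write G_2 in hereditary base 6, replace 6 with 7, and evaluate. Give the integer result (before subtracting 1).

17

base 4: 12 = 3·4; at 5: 3·5 = 15; next = 14
base 5: 14 = 2·5 + 4; at 6: 2·6 + 4 = 16; next = 15
base 6: 15 = 2·6 + 3; at 7: 2·7 + 3 = 17; next = 16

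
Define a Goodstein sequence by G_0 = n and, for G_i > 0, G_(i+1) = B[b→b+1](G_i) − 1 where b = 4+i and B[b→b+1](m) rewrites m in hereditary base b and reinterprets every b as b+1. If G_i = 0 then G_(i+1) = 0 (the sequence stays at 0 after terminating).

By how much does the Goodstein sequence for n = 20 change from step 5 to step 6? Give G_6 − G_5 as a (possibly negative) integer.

G_0=20  [base 4] 4^2 + 4  →[4↦5]→  5^2 + 5 = 30  −1 ⇒ G_1=29
G_1=29  [base 5] 5^2 + 4  →[5↦6]→  6^2 + 4 = 40  −1 ⇒ G_2=39
G_2=39  [base 6] 6^2 + 3  →[6↦7]→  7^2 + 3 = 52  −1 ⇒ G_3=51
G_3=51  [base 7] 7^2 + 2  →[7↦8]→  8^2 + 2 = 66  −1 ⇒ G_4=65
G_4=65  [base 8] 8^2 + 1  →[8↦9]→  9^2 + 1 = 82  −1 ⇒ G_5=81
G_5=81  [base 9] 9^2  →[9↦10]→  10^2 = 100  −1 ⇒ G_6=99

18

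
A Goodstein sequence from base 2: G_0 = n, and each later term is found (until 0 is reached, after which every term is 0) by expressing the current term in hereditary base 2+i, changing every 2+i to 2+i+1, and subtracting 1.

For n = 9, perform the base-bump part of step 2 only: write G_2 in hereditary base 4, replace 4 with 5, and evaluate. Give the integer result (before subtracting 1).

9 —HB2→ 2^(2 + 1) + 1 —bump→ 3^(3 + 1) + 1 = 82 —(−1)→ 81
81 —HB3→ 3^(3 + 1) —bump→ 4^(4 + 1) = 1024 —(−1)→ 1023

9843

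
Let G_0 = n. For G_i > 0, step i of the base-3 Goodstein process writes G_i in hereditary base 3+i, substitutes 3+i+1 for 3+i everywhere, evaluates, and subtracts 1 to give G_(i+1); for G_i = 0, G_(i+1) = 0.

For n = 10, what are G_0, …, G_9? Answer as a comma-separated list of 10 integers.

step 0: 10 = 3^2 + 1; sub 4 for 3: 4^2 + 1; = 17; G_1 = 17−1 = 16
step 1: 16 = 4^2; sub 5 for 4: 5^2; = 25; G_2 = 25−1 = 24
step 2: 24 = 4·5 + 4; sub 6 for 5: 4·6 + 4; = 28; G_3 = 28−1 = 27
step 3: 27 = 4·6 + 3; sub 7 for 6: 4·7 + 3; = 31; G_4 = 31−1 = 30
step 4: 30 = 4·7 + 2; sub 8 for 7: 4·8 + 2; = 34; G_5 = 34−1 = 33
step 5: 33 = 4·8 + 1; sub 9 for 8: 4·9 + 1; = 37; G_6 = 37−1 = 36
step 6: 36 = 4·9; sub 10 for 9: 4·10; = 40; G_7 = 40−1 = 39
step 7: 39 = 3·10 + 9; sub 11 for 10: 3·11 + 9; = 42; G_8 = 42−1 = 41
step 8: 41 = 3·11 + 8; sub 12 for 11: 3·12 + 8; = 44; G_9 = 44−1 = 43

10, 16, 24, 27, 30, 33, 36, 39, 41, 43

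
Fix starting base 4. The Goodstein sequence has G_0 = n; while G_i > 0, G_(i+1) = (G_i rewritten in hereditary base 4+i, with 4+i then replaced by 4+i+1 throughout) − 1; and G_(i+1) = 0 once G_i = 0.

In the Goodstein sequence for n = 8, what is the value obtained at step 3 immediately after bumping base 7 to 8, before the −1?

10

step 0: 8 = 2·4; sub 5 for 4: 2·5; = 10; G_1 = 10−1 = 9
step 1: 9 = 5 + 4; sub 6 for 5: 6 + 4; = 10; G_2 = 10−1 = 9
step 2: 9 = 6 + 3; sub 7 for 6: 7 + 3; = 10; G_3 = 10−1 = 9
step 3: 9 = 7 + 2; sub 8 for 7: 8 + 2; = 10; G_4 = 10−1 = 9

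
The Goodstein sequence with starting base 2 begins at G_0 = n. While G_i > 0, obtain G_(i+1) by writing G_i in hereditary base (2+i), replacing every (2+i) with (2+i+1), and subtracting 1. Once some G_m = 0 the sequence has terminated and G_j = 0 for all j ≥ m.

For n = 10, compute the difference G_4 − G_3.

264310

base 2: 10 = 2^(2 + 1) + 2; at 3: 3^(3 + 1) + 3 = 84; next = 83
base 3: 83 = 3^(3 + 1) + 2; at 4: 4^(4 + 1) + 2 = 1026; next = 1025
base 4: 1025 = 4^(4 + 1) + 1; at 5: 5^(5 + 1) + 1 = 15626; next = 15625
base 5: 15625 = 5^(5 + 1); at 6: 6^(6 + 1) = 279936; next = 279935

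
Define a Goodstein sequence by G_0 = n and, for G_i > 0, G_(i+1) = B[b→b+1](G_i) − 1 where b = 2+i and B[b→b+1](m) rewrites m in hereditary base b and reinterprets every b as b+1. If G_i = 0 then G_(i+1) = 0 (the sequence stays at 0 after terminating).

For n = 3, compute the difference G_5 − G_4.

-1

3 —HB2→ 2 + 1 —bump→ 3 + 1 = 4 —(−1)→ 3
3 —HB3→ 3 —bump→ 4 = 4 —(−1)→ 3
3 —HB4→ 3 —bump→ 3 = 3 —(−1)→ 2
2 —HB5→ 2 —bump→ 2 = 2 —(−1)→ 1
1 —HB6→ 1 —bump→ 1 = 1 —(−1)→ 0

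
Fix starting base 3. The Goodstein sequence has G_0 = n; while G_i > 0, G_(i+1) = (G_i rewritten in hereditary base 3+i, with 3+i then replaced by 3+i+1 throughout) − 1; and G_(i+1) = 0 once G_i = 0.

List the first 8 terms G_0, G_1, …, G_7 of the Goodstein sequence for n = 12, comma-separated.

[0] 12 ≡ 3^2 + 3 (base 3). Lift 4: 20. −1: 19.
[1] 19 ≡ 4^2 + 3 (base 4). Lift 5: 28. −1: 27.
[2] 27 ≡ 5^2 + 2 (base 5). Lift 6: 38. −1: 37.
[3] 37 ≡ 6^2 + 1 (base 6). Lift 7: 50. −1: 49.
[4] 49 ≡ 7^2 (base 7). Lift 8: 64. −1: 63.
[5] 63 ≡ 7·8 + 7 (base 8). Lift 9: 70. −1: 69.
[6] 69 ≡ 7·9 + 6 (base 9). Lift 10: 76. −1: 75.

12, 19, 27, 37, 49, 63, 69, 75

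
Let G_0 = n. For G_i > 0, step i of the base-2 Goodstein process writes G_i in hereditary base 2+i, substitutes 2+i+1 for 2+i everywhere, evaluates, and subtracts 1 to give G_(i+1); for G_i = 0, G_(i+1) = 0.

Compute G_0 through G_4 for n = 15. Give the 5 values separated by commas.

15 —HB2→ 2^(2 + 1) + 2^2 + 2 + 1 —bump→ 3^(3 + 1) + 3^3 + 3 + 1 = 112 —(−1)→ 111
111 —HB3→ 3^(3 + 1) + 3^3 + 3 —bump→ 4^(4 + 1) + 4^4 + 4 = 1284 —(−1)→ 1283
1283 —HB4→ 4^(4 + 1) + 4^4 + 3 —bump→ 5^(5 + 1) + 5^5 + 3 = 18753 —(−1)→ 18752
18752 —HB5→ 5^(5 + 1) + 5^5 + 2 —bump→ 6^(6 + 1) + 6^6 + 2 = 326594 —(−1)→ 326593

15, 111, 1283, 18752, 326593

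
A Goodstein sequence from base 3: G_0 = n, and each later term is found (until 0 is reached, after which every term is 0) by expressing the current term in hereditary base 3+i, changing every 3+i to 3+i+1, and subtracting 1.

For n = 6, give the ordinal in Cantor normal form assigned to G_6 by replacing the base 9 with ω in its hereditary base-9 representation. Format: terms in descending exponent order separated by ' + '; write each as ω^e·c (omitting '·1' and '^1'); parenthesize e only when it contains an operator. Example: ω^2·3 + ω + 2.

step 0: 6 = 2·3; sub 4 for 3: 2·4; = 8; G_1 = 8−1 = 7
step 1: 7 = 4 + 3; sub 5 for 4: 5 + 3; = 8; G_2 = 8−1 = 7
step 2: 7 = 5 + 2; sub 6 for 5: 6 + 2; = 8; G_3 = 8−1 = 7
step 3: 7 = 6 + 1; sub 7 for 6: 7 + 1; = 8; G_4 = 8−1 = 7
step 4: 7 = 7; sub 8 for 7: 8; = 8; G_5 = 8−1 = 7
step 5: 7 = 7; sub 9 for 8: 7; = 7; G_6 = 7−1 = 6
step 6: 6 = 6; sub 10 for 9: 6; = 6; G_7 = 6−1 = 5

6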